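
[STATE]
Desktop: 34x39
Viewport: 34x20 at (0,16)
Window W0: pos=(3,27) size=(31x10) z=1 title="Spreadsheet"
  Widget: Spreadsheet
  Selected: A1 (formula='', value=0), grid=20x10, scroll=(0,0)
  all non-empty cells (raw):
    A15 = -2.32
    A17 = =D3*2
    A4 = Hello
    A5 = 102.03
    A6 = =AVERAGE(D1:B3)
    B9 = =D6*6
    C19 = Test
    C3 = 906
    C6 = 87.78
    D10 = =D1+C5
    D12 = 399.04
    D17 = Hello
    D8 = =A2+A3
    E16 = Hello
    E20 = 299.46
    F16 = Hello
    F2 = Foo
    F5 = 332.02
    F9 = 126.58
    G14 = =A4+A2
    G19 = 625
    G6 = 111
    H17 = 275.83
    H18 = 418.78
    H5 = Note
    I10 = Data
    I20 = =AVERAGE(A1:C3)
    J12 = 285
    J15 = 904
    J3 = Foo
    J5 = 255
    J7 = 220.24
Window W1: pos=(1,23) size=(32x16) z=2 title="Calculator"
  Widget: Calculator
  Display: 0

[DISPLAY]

                                  
                                  
                                  
                                  
                                  
                                  
                                  
 ┏━━━━━━━━━━━━━━━━━━━━━━━━━━━━━━┓ 
 ┃ Calculator                   ┃ 
 ┠──────────────────────────────┨ 
 ┃                             0┃ 
 ┃┌───┬───┬───┬───┐             ┃┓
 ┃│ 7 │ 8 │ 9 │ ÷ │             ┃┃
 ┃├───┼───┼───┼───┤             ┃┨
 ┃│ 4 │ 5 │ 6 │ × │             ┃┃
 ┃├───┼───┼───┼───┤             ┃┃
 ┃│ 1 │ 2 │ 3 │ - │             ┃┃
 ┃├───┼───┼───┼───┤             ┃┃
 ┃│ 0 │ . │ = │ + │             ┃┃
 ┃├───┼───┼───┼───┤             ┃┃


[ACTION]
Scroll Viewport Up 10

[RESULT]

                                  
                                  
                                  
                                  
                                  
                                  
                                  
                                  
                                  
                                  
                                  
                                  
                                  
                                  
                                  
                                  
                                  
 ┏━━━━━━━━━━━━━━━━━━━━━━━━━━━━━━┓ 
 ┃ Calculator                   ┃ 
 ┠──────────────────────────────┨ 


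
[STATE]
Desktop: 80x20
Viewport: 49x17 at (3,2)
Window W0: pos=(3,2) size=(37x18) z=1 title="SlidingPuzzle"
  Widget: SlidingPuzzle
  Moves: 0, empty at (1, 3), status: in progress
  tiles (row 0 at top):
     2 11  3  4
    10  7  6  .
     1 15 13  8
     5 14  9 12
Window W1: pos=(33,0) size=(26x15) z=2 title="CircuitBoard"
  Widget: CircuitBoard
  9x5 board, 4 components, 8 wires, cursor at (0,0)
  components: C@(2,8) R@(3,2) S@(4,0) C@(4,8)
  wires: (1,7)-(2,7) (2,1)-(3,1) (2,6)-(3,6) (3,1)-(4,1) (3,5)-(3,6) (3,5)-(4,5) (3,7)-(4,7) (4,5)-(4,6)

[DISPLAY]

┏━━━━━━━━━━━━━━━━━━━━━━━━━━━━━┠──────────────────
┃ SlidingPuzzle               ┃   0 1 2 3 4 5 6 7
┠─────────────────────────────┃0  [.]            
┃┌────┬────┬────┬────┐        ┃                  
┃│  2 │ 11 │  3 │  4 │        ┃1                 
┃├────┼────┼────┼────┤        ┃                  
┃│ 10 │  7 │  6 │    │        ┃2       ·         
┃├────┼────┼────┼────┤        ┃        │         
┃│  1 │ 15 │ 13 │  8 │        ┃3       ·   R     
┃├────┼────┼────┼────┤        ┃        │         
┃│  5 │ 14 │  9 │ 12 │        ┃4   S   ·         
┃└────┴────┴────┴────┘        ┃Cursor: (0,0)     
┃Moves: 0                     ┗━━━━━━━━━━━━━━━━━━
┃                                   ┃            
┃                                   ┃            
┃                                   ┃            
┃                                   ┃            


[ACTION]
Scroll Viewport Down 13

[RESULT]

┃ SlidingPuzzle               ┃   0 1 2 3 4 5 6 7
┠─────────────────────────────┃0  [.]            
┃┌────┬────┬────┬────┐        ┃                  
┃│  2 │ 11 │  3 │  4 │        ┃1                 
┃├────┼────┼────┼────┤        ┃                  
┃│ 10 │  7 │  6 │    │        ┃2       ·         
┃├────┼────┼────┼────┤        ┃        │         
┃│  1 │ 15 │ 13 │  8 │        ┃3       ·   R     
┃├────┼────┼────┼────┤        ┃        │         
┃│  5 │ 14 │  9 │ 12 │        ┃4   S   ·         
┃└────┴────┴────┴────┘        ┃Cursor: (0,0)     
┃Moves: 0                     ┗━━━━━━━━━━━━━━━━━━
┃                                   ┃            
┃                                   ┃            
┃                                   ┃            
┃                                   ┃            
┗━━━━━━━━━━━━━━━━━━━━━━━━━━━━━━━━━━━┛            


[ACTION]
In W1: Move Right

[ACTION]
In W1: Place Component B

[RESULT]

┃ SlidingPuzzle               ┃   0 1 2 3 4 5 6 7
┠─────────────────────────────┃0      [B]        
┃┌────┬────┬────┬────┐        ┃                  
┃│  2 │ 11 │  3 │  4 │        ┃1                 
┃├────┼────┼────┼────┤        ┃                  
┃│ 10 │  7 │  6 │    │        ┃2       ·         
┃├────┼────┼────┼────┤        ┃        │         
┃│  1 │ 15 │ 13 │  8 │        ┃3       ·   R     
┃├────┼────┼────┼────┤        ┃        │         
┃│  5 │ 14 │  9 │ 12 │        ┃4   S   ·         
┃└────┴────┴────┴────┘        ┃Cursor: (0,1)     
┃Moves: 0                     ┗━━━━━━━━━━━━━━━━━━
┃                                   ┃            
┃                                   ┃            
┃                                   ┃            
┃                                   ┃            
┗━━━━━━━━━━━━━━━━━━━━━━━━━━━━━━━━━━━┛            


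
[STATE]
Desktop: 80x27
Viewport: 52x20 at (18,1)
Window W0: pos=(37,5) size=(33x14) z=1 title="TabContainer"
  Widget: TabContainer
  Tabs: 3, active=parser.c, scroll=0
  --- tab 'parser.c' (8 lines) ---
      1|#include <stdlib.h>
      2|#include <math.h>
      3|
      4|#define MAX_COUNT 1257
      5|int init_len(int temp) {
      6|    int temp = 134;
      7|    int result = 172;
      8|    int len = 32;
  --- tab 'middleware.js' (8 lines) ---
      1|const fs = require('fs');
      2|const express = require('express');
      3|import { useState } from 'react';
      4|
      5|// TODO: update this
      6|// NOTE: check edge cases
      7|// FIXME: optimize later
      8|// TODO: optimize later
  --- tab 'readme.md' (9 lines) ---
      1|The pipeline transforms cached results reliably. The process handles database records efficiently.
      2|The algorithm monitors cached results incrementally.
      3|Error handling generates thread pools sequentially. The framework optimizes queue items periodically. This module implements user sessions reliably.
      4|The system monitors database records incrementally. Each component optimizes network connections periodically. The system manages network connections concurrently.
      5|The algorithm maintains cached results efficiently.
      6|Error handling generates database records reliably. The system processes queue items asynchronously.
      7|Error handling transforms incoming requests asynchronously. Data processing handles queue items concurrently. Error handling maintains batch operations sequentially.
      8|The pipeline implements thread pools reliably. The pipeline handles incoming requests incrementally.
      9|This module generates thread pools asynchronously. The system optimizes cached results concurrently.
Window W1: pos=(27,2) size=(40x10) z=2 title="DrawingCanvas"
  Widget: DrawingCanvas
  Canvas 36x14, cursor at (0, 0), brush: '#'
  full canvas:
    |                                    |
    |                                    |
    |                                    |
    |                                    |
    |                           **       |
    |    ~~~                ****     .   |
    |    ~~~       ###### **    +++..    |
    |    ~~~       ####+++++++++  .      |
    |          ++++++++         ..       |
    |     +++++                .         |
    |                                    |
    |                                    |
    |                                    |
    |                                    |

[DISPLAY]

                                                    
         ┏━━━━━━━━━━━━━━━━━━━━━━━━━━━━━━━━━━━━━━┓   
         ┃ DrawingCanvas                        ┃   
         ┠──────────────────────────────────────┨   
         ┃+                                     ┃━━┓
         ┃                                      ┃  ┃
         ┃                                      ┃──┨
         ┃                                      ┃ea┃
         ┃                           **         ┃──┃
         ┃    ~~~                ****     .     ┃  ┃
         ┗━━━━━━━━━━━━━━━━━━━━━━━━━━━━━━━━━━━━━━┛  ┃
                   ┃                               ┃
                   ┃#define MAX_COUNT 1257         ┃
                   ┃int init_len(int temp) {       ┃
                   ┃    int temp = 134;            ┃
                   ┃    int result = 172;          ┃
                   ┃    int len = 32;              ┃
                   ┗━━━━━━━━━━━━━━━━━━━━━━━━━━━━━━━┛
                                                    
                                                    


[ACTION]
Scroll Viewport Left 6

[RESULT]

                                                    
               ┏━━━━━━━━━━━━━━━━━━━━━━━━━━━━━━━━━━━━
               ┃ DrawingCanvas                      
               ┠────────────────────────────────────
               ┃+                                   
               ┃                                    
               ┃                                    
               ┃                                    
               ┃                           **       
               ┃    ~~~                ****     .   
               ┗━━━━━━━━━━━━━━━━━━━━━━━━━━━━━━━━━━━━
                         ┃                          
                         ┃#define MAX_COUNT 1257    
                         ┃int init_len(int temp) {  
                         ┃    int temp = 134;       
                         ┃    int result = 172;     
                         ┃    int len = 32;         
                         ┗━━━━━━━━━━━━━━━━━━━━━━━━━━
                                                    
                                                    


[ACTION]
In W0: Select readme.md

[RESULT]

                                                    
               ┏━━━━━━━━━━━━━━━━━━━━━━━━━━━━━━━━━━━━
               ┃ DrawingCanvas                      
               ┠────────────────────────────────────
               ┃+                                   
               ┃                                    
               ┃                                    
               ┃                                    
               ┃                           **       
               ┃    ~~~                ****     .   
               ┗━━━━━━━━━━━━━━━━━━━━━━━━━━━━━━━━━━━━
                         ┃Error handling generates t
                         ┃The system monitors databa
                         ┃The algorithm maintains ca
                         ┃Error handling generates d
                         ┃Error handling transforms 
                         ┃The pipeline implements th
                         ┗━━━━━━━━━━━━━━━━━━━━━━━━━━
                                                    
                                                    


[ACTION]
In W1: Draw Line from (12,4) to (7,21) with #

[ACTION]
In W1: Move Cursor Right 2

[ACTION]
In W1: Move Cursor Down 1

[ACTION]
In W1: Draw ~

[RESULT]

                                                    
               ┏━━━━━━━━━━━━━━━━━━━━━━━━━━━━━━━━━━━━
               ┃ DrawingCanvas                      
               ┠────────────────────────────────────
               ┃                                    
               ┃  ~                                 
               ┃                                    
               ┃                                    
               ┃                           **       
               ┃    ~~~                ****     .   
               ┗━━━━━━━━━━━━━━━━━━━━━━━━━━━━━━━━━━━━
                         ┃Error handling generates t
                         ┃The system monitors databa
                         ┃The algorithm maintains ca
                         ┃Error handling generates d
                         ┃Error handling transforms 
                         ┃The pipeline implements th
                         ┗━━━━━━━━━━━━━━━━━━━━━━━━━━
                                                    
                                                    


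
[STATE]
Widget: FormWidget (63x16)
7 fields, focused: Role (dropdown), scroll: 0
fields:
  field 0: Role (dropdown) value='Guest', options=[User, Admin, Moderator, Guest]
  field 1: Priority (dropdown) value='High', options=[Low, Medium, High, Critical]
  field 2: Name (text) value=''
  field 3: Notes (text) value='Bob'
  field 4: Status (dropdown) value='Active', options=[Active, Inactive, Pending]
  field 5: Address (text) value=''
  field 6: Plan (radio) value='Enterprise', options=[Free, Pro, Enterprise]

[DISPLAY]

> Role:       [Guest                                         ▼]
  Priority:   [High                                          ▼]
  Name:       [                                               ]
  Notes:      [Bob                                            ]
  Status:     [Active                                        ▼]
  Address:    [                                               ]
  Plan:       ( ) Free  ( ) Pro  (●) Enterprise                
                                                               
                                                               
                                                               
                                                               
                                                               
                                                               
                                                               
                                                               
                                                               


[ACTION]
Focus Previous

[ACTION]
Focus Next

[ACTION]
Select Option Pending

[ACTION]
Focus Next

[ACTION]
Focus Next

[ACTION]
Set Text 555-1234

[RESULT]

  Role:       [Guest                                         ▼]
  Priority:   [High                                          ▼]
> Name:       [555-1234                                       ]
  Notes:      [Bob                                            ]
  Status:     [Active                                        ▼]
  Address:    [                                               ]
  Plan:       ( ) Free  ( ) Pro  (●) Enterprise                
                                                               
                                                               
                                                               
                                                               
                                                               
                                                               
                                                               
                                                               
                                                               


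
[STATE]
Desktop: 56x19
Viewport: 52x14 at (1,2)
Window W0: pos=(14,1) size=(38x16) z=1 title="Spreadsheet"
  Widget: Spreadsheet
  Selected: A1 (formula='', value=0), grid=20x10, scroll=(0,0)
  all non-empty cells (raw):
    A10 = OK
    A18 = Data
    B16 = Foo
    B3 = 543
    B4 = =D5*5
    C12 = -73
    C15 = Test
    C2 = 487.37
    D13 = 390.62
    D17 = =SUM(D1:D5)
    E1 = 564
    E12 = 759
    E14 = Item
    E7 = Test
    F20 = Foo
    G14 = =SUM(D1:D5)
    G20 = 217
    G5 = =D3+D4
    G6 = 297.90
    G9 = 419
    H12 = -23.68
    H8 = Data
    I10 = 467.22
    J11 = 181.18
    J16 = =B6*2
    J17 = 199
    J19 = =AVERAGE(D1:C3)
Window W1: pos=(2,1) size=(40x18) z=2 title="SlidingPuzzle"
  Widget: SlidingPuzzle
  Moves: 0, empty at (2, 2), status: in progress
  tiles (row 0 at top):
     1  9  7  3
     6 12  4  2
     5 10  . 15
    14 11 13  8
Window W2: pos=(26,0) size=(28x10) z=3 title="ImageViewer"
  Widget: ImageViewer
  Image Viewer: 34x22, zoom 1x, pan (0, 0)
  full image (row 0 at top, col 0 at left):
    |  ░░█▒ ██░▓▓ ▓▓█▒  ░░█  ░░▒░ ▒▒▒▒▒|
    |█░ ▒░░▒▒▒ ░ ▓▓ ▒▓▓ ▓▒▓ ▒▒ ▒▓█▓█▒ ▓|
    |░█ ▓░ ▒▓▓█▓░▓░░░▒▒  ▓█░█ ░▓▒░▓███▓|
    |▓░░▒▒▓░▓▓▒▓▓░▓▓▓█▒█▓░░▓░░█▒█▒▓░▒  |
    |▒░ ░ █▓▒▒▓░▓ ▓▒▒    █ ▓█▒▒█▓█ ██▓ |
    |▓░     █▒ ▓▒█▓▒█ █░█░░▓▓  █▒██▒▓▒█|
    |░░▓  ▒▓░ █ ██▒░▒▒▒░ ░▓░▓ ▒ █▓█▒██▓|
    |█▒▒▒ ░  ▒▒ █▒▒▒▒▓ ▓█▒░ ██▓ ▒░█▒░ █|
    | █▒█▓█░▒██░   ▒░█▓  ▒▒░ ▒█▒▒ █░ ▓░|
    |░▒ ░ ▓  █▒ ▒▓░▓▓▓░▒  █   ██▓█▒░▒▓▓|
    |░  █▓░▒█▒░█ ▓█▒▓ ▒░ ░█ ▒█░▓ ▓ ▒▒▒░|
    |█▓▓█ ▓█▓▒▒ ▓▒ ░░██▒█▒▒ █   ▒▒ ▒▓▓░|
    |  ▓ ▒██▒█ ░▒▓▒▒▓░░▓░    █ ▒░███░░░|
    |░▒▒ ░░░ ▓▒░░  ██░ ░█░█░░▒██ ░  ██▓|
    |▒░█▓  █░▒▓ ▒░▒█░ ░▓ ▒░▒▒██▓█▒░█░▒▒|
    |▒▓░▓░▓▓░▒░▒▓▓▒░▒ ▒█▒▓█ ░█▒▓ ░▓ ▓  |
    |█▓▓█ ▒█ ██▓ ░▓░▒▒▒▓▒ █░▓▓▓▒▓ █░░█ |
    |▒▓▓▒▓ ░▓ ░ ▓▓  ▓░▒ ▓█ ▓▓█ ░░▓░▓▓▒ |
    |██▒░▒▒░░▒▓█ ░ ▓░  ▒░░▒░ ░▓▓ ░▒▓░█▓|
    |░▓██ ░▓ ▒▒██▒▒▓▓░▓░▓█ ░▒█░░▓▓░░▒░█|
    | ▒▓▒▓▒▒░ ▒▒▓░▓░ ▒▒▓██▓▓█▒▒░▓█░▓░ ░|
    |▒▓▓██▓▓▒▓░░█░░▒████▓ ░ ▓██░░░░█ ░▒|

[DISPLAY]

 ┃ SlidingPuzzle         ┠──────────────────────────
 ┠───────────────────────┃  ░░█▒ ██░▓▓ ▓▓█▒  ░░█  ░░
 ┃┌────┬────┬────┬────┐  ┃█░ ▒░░▒▒▒ ░ ▓▓ ▒▓▓ ▓▒▓ ▒▒ 
 ┃│  1 │  9 │  7 │  3 │  ┃░█ ▓░ ▒▓▓█▓░▓░░░▒▒  ▓█░█ ░
 ┃├────┼────┼────┼────┤  ┃▓░░▒▒▓░▓▓▒▓▓░▓▓▓█▒█▓░░▓░░█
 ┃│  6 │ 12 │  4 │  2 │  ┃▒░ ░ █▓▒▒▓░▓ ▓▒▒    █ ▓█▒▒
 ┃├────┼────┼────┼────┤  ┃▓░     █▒ ▓▒█▓▒█ █░█░░▓▓  
 ┃│  5 │ 10 │    │ 15 │  ┗━━━━━━━━━━━━━━━━━━━━━━━━━━
 ┃├────┼────┼────┼────┤                 ┃0       0┃ 
 ┃│ 14 │ 11 │ 13 │  8 │                 ┃0       0┃ 
 ┃└────┴────┴────┴────┘                 ┃0       0┃ 
 ┃Moves: 0                              ┃0       0┃ 
 ┃                                      ┃0       0┃ 
 ┃                                      ┃0       0┃ 


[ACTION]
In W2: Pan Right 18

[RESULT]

 ┃ SlidingPuzzle         ┠──────────────────────────
 ┠───────────────────────┃ ░░█  ░░▒░ ▒▒▒▒▒          
 ┃┌────┬────┬────┬────┐  ┃ ▓▒▓ ▒▒ ▒▓█▓█▒ ▓          
 ┃│  1 │  9 │  7 │  3 │  ┃  ▓█░█ ░▓▒░▓███▓          
 ┃├────┼────┼────┼────┤  ┃█▓░░▓░░█▒█▒▓░▒            
 ┃│  6 │ 12 │  4 │  2 │  ┃  █ ▓█▒▒█▓█ ██▓           
 ┃├────┼────┼────┼────┤  ┃░█░░▓▓  █▒██▒▓▒█          
 ┃│  5 │ 10 │    │ 15 │  ┗━━━━━━━━━━━━━━━━━━━━━━━━━━
 ┃├────┼────┼────┼────┤                 ┃0       0┃ 
 ┃│ 14 │ 11 │ 13 │  8 │                 ┃0       0┃ 
 ┃└────┴────┴────┴────┘                 ┃0       0┃ 
 ┃Moves: 0                              ┃0       0┃ 
 ┃                                      ┃0       0┃ 
 ┃                                      ┃0       0┃ 


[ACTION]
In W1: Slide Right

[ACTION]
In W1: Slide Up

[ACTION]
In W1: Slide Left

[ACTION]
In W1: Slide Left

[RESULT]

 ┃ SlidingPuzzle         ┠──────────────────────────
 ┠───────────────────────┃ ░░█  ░░▒░ ▒▒▒▒▒          
 ┃┌────┬────┬────┬────┐  ┃ ▓▒▓ ▒▒ ▒▓█▓█▒ ▓          
 ┃│  1 │  9 │  7 │  3 │  ┃  ▓█░█ ░▓▒░▓███▓          
 ┃├────┼────┼────┼────┤  ┃█▓░░▓░░█▒█▒▓░▒            
 ┃│  6 │ 12 │  4 │  2 │  ┃  █ ▓█▒▒█▓█ ██▓           
 ┃├────┼────┼────┼────┤  ┃░█░░▓▓  █▒██▒▓▒█          
 ┃│  5 │ 11 │ 10 │ 15 │  ┗━━━━━━━━━━━━━━━━━━━━━━━━━━
 ┃├────┼────┼────┼────┤                 ┃0       0┃ 
 ┃│ 14 │ 13 │  8 │    │                 ┃0       0┃ 
 ┃└────┴────┴────┴────┘                 ┃0       0┃ 
 ┃Moves: 4                              ┃0       0┃ 
 ┃                                      ┃0       0┃ 
 ┃                                      ┃0       0┃ 


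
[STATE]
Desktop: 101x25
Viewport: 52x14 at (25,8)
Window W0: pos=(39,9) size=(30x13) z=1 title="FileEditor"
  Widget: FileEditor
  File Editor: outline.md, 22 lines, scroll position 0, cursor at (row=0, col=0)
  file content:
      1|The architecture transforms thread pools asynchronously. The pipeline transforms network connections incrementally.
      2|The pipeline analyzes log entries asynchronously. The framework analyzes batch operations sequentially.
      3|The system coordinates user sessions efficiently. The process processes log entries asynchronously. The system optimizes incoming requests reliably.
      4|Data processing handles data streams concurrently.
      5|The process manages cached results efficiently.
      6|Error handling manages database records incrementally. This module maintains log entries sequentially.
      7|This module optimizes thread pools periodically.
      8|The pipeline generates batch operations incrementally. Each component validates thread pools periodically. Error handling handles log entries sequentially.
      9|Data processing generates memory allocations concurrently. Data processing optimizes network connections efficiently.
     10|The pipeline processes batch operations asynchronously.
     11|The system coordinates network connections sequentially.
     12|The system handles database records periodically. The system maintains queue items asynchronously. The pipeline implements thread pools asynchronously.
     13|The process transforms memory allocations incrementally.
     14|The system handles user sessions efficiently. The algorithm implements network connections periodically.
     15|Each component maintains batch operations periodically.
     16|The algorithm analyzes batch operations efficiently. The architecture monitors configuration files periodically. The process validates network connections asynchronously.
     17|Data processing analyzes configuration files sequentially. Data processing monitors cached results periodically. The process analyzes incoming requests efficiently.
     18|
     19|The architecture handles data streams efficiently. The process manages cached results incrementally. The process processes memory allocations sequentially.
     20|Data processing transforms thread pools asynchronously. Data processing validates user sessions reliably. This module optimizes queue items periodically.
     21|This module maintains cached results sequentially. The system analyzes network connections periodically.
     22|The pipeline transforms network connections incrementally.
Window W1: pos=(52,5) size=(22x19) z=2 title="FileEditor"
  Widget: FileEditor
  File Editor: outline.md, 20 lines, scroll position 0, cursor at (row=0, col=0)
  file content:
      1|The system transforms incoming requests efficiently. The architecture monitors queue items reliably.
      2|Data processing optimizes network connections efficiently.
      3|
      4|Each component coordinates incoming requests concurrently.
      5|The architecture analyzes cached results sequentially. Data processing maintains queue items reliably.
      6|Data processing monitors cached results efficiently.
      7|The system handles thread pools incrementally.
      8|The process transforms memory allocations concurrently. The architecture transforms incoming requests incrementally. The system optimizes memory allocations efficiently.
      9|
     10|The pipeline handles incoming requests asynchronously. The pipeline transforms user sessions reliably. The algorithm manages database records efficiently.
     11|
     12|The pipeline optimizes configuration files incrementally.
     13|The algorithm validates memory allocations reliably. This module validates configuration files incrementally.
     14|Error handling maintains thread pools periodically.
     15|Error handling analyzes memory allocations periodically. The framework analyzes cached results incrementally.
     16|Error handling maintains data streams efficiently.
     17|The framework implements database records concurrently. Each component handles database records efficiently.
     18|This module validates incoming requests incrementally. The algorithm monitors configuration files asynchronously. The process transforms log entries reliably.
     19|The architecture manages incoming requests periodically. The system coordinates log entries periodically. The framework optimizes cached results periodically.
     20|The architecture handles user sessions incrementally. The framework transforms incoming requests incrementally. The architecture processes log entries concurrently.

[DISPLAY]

                           ┃█he system transfor▲┃   
              ┏━━━━━━━━━━━━┃Data processing opt█┃   
              ┃ FileEditor ┃                   ░┃   
              ┠────────────┃Each component coor░┃   
              ┃█he architec┃The architecture an░┃   
              ┃The pipeline┃Data processing mon░┃   
              ┃The system c┃The system handles ░┃   
              ┃Data process┃The process transfo░┃   
              ┃The process ┃                   ░┃   
              ┃Error handli┃The pipeline handle░┃   
              ┃This module ┃                   ░┃   
              ┃The pipeline┃The pipeline optimi░┃   
              ┃Data process┃The algorithm valid░┃   
              ┗━━━━━━━━━━━━┃Error handling main░┃   


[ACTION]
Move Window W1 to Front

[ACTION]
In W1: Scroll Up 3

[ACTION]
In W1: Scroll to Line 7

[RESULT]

                           ┃Data processing mon▲┃   
              ┏━━━━━━━━━━━━┃The system handles ░┃   
              ┃ FileEditor ┃The process transfo░┃   
              ┠────────────┃                   ░┃   
              ┃█he architec┃The pipeline handle░┃   
              ┃The pipeline┃                   ░┃   
              ┃The system c┃The pipeline optimi░┃   
              ┃Data process┃The algorithm valid░┃   
              ┃The process ┃Error handling main░┃   
              ┃Error handli┃Error handling anal░┃   
              ┃This module ┃Error handling main░┃   
              ┃The pipeline┃The framework imple░┃   
              ┃Data process┃This module validat░┃   
              ┗━━━━━━━━━━━━┃The architecture ma█┃   


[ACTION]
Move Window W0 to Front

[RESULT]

                           ┃Data processing mon▲┃   
              ┏━━━━━━━━━━━━━━━━━━━━━━━━━━━━┓es ░┃   
              ┃ FileEditor                 ┃sfo░┃   
              ┠────────────────────────────┨   ░┃   
              ┃█he architecture transforms▲┃dle░┃   
              ┃The pipeline analyzes log e█┃   ░┃   
              ┃The system coordinates user░┃imi░┃   
              ┃Data processing handles dat░┃lid░┃   
              ┃The process manages cached ░┃ain░┃   
              ┃Error handling manages data░┃nal░┃   
              ┃This module optimizes threa░┃ain░┃   
              ┃The pipeline generates batc░┃ple░┃   
              ┃Data processing generates m▼┃dat░┃   
              ┗━━━━━━━━━━━━━━━━━━━━━━━━━━━━┛ ma█┃   


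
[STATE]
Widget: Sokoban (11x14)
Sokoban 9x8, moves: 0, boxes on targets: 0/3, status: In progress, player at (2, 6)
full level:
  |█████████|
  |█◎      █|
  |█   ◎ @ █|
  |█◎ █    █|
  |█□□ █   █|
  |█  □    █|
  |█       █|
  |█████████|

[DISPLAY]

█████████  
█◎      █  
█   ◎ @ █  
█◎ █    █  
█□□ █   █  
█  □    █  
█       █  
█████████  
Moves: 0  0
           
           
           
           
           


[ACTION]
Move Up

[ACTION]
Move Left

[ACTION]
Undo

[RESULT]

█████████  
█◎    @ █  
█   ◎   █  
█◎ █    █  
█□□ █   █  
█  □    █  
█       █  
█████████  
Moves: 1  0
           
           
           
           
           


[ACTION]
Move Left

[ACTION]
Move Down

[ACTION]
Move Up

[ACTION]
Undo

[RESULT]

█████████  
█◎      █  
█   ◎@  █  
█◎ █    █  
█□□ █   █  
█  □    █  
█       █  
█████████  
Moves: 3  0
           
           
           
           
           


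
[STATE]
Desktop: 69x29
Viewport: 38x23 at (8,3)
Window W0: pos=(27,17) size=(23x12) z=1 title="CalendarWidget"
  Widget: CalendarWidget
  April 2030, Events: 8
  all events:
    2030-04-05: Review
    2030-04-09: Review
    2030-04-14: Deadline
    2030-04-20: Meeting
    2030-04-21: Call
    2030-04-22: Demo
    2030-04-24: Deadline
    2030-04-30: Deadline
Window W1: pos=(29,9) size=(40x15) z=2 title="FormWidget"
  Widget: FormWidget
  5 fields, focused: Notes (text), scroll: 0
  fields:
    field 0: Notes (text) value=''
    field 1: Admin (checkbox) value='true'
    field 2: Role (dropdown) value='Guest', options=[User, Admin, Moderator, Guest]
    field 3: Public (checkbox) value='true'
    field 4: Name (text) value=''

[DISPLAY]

                                      
                                      
                                      
                                      
                                      
                                      
                     ┏━━━━━━━━━━━━━━━━
                     ┃ FormWidget     
                     ┠────────────────
                     ┃> Notes:      [ 
                     ┃  Admin:      [x
                     ┃  Role:       [G
                     ┃  Public:     [x
                     ┃  Name:       [ 
                   ┏━┃                
                   ┃ ┃                
                   ┠─┃                
                   ┃ ┃                
                   ┃M┃                
                   ┃ ┃                
                   ┃ ┗━━━━━━━━━━━━━━━━
                   ┃15 16 17 18 19 20*
                   ┃22* 23 24* 25 26 2


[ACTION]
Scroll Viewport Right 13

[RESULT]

                                      
                                      
                                      
                                      
                                      
                                      
        ┏━━━━━━━━━━━━━━━━━━━━━━━━━━━━━
        ┃ FormWidget                  
        ┠─────────────────────────────
        ┃> Notes:      [              
        ┃  Admin:      [x]            
        ┃  Role:       [Guest         
        ┃  Public:     [x]            
        ┃  Name:       [              
      ┏━┃                             
      ┃ ┃                             
      ┠─┃                             
      ┃ ┃                             
      ┃M┃                             
      ┃ ┃                             
      ┃ ┗━━━━━━━━━━━━━━━━━━━━━━━━━━━━━
      ┃15 16 17 18 19 20* 21┃         
      ┃22* 23 24* 25 26 27 2┃         


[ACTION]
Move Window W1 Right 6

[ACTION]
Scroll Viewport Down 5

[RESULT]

                                      
                                      
                                      
        ┏━━━━━━━━━━━━━━━━━━━━━━━━━━━━━
        ┃ FormWidget                  
        ┠─────────────────────────────
        ┃> Notes:      [              
        ┃  Admin:      [x]            
        ┃  Role:       [Guest         
        ┃  Public:     [x]            
        ┃  Name:       [              
      ┏━┃                             
      ┃ ┃                             
      ┠─┃                             
      ┃ ┃                             
      ┃M┃                             
      ┃ ┃                             
      ┃ ┗━━━━━━━━━━━━━━━━━━━━━━━━━━━━━
      ┃15 16 17 18 19 20* 21┃         
      ┃22* 23 24* 25 26 27 2┃         
      ┃29 30*               ┃         
      ┃                     ┃         
      ┗━━━━━━━━━━━━━━━━━━━━━┛         


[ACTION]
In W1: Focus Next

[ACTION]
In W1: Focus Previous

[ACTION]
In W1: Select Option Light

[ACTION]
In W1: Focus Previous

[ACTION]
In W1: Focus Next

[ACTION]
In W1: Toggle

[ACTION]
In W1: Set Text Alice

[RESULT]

                                      
                                      
                                      
        ┏━━━━━━━━━━━━━━━━━━━━━━━━━━━━━
        ┃ FormWidget                  
        ┠─────────────────────────────
        ┃> Notes:      [Alice         
        ┃  Admin:      [x]            
        ┃  Role:       [Guest         
        ┃  Public:     [x]            
        ┃  Name:       [              
      ┏━┃                             
      ┃ ┃                             
      ┠─┃                             
      ┃ ┃                             
      ┃M┃                             
      ┃ ┃                             
      ┃ ┗━━━━━━━━━━━━━━━━━━━━━━━━━━━━━
      ┃15 16 17 18 19 20* 21┃         
      ┃22* 23 24* 25 26 27 2┃         
      ┃29 30*               ┃         
      ┃                     ┃         
      ┗━━━━━━━━━━━━━━━━━━━━━┛         


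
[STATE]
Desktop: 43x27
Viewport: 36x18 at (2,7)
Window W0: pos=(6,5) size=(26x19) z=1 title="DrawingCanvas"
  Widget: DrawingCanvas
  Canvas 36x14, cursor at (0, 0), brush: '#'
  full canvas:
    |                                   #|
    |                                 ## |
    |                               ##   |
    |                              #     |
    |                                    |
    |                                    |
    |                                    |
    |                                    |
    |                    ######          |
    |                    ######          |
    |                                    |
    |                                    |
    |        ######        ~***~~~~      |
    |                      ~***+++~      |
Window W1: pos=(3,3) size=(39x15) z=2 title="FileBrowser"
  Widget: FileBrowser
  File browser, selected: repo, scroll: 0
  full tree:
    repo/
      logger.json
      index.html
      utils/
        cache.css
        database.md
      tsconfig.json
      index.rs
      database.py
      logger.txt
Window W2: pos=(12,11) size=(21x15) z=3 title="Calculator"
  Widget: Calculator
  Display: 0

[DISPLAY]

 ┃    logger.json                   
 ┃    index.html                    
 ┃    [+] utils/                    
 ┃    tsconfig.json                 
 ┃    inde┏━━━━━━━━━━━━━━━━━━━┓     
 ┃    data┃ Calculator        ┃     
 ┃    logg┠───────────────────┨     
 ┃        ┃                  0┃     
 ┃        ┃┌───┬───┬───┬───┐  ┃     
 ┃        ┃│ 7 │ 8 │ 9 │ ÷ │  ┃     
 ┗━━━━━━━━┃├───┼───┼───┼───┤  ┃━━━━━
    ┃     ┃│ 4 │ 5 │ 6 │ × │  ┃     
    ┃     ┃├───┼───┼───┼───┤  ┃     
    ┃     ┃│ 1 │ 2 │ 3 │ - │  ┃     
    ┃     ┃├───┼───┼───┼───┤  ┃     
    ┃     ┃│ 0 │ . │ = │ + │  ┃     
    ┗━━━━━┃├───┼───┼───┼───┤  ┃     
          ┃│ C │ MC│ MR│ M+│  ┃     


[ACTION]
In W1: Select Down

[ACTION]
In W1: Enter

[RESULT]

 ┃  > logger.json                   
 ┃    index.html                    
 ┃    [+] utils/                    
 ┃    tsconfig.json                 
 ┃    inde┏━━━━━━━━━━━━━━━━━━━┓     
 ┃    data┃ Calculator        ┃     
 ┃    logg┠───────────────────┨     
 ┃        ┃                  0┃     
 ┃        ┃┌───┬───┬───┬───┐  ┃     
 ┃        ┃│ 7 │ 8 │ 9 │ ÷ │  ┃     
 ┗━━━━━━━━┃├───┼───┼───┼───┤  ┃━━━━━
    ┃     ┃│ 4 │ 5 │ 6 │ × │  ┃     
    ┃     ┃├───┼───┼───┼───┤  ┃     
    ┃     ┃│ 1 │ 2 │ 3 │ - │  ┃     
    ┃     ┃├───┼───┼───┼───┤  ┃     
    ┃     ┃│ 0 │ . │ = │ + │  ┃     
    ┗━━━━━┃├───┼───┼───┼───┤  ┃     
          ┃│ C │ MC│ MR│ M+│  ┃     


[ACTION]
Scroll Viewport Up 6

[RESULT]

                                    
                                    
 ┏━━━━━━━━━━━━━━━━━━━━━━━━━━━━━━━━━━
 ┃ FileBrowser                      
 ┠──────────────────────────────────
 ┃  [-] repo/                       
 ┃  > logger.json                   
 ┃    index.html                    
 ┃    [+] utils/                    
 ┃    tsconfig.json                 
 ┃    inde┏━━━━━━━━━━━━━━━━━━━┓     
 ┃    data┃ Calculator        ┃     
 ┃    logg┠───────────────────┨     
 ┃        ┃                  0┃     
 ┃        ┃┌───┬───┬───┬───┐  ┃     
 ┃        ┃│ 7 │ 8 │ 9 │ ÷ │  ┃     
 ┗━━━━━━━━┃├───┼───┼───┼───┤  ┃━━━━━
    ┃     ┃│ 4 │ 5 │ 6 │ × │  ┃     
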